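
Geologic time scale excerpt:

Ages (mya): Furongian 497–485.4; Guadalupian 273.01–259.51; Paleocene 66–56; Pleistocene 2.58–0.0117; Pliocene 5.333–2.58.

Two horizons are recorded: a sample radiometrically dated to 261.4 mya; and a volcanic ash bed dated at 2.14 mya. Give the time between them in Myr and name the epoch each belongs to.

Elapsed time: 261.4 − 2.14 = 259.26 Myr.
261.4 Ma lies within 273.01–259.51 Ma: Guadalupian.
2.14 Ma lies within 2.58–0.0117 Ma: Pleistocene.

259.26 million years apart; the first in the Guadalupian, the second in the Pleistocene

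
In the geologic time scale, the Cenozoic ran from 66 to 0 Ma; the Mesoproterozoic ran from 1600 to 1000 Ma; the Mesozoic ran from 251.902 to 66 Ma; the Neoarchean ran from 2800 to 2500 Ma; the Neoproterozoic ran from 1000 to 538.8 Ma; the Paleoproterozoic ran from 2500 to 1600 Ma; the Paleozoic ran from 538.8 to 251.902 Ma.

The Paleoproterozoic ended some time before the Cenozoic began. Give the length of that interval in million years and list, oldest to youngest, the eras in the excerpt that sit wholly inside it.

End of Paleoproterozoic = 1600 Ma; start of Cenozoic = 66 Ma.
Gap = 1600 − 66 = 1534 Myr.
Eras wholly inside 1600–66 Ma: Mesoproterozoic (1600–1000), Neoproterozoic (1000–538.8), Paleozoic (538.8–251.902), Mesozoic (251.902–66).

1534 million years; Mesoproterozoic, Neoproterozoic, Paleozoic, Mesozoic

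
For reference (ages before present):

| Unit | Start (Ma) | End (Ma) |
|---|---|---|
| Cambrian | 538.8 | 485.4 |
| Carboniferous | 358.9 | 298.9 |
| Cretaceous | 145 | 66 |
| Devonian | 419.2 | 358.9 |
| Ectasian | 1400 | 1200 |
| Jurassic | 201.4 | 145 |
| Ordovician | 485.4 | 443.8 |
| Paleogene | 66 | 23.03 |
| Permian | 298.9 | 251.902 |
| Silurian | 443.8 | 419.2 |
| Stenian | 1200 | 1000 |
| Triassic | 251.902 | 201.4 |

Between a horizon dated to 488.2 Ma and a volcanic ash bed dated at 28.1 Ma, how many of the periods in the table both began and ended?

8

488.2 Ma sits inside the Cambrian (538.8–485.4) and 28.1 Ma inside the Paleogene (66–23.03); neither of those is wholly between the two dates.
The listed periods lying completely between them are Ordovician, Silurian, Devonian, Carboniferous, Permian, Triassic, Jurassic, Cretaceous — 8 in all.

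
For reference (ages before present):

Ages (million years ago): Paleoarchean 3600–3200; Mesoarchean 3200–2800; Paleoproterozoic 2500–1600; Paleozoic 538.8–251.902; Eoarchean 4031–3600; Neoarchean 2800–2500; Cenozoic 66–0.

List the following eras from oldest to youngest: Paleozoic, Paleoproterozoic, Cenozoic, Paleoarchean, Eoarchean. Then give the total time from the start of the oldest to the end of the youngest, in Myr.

From the excerpt: Paleozoic 538.8–251.902; Paleoproterozoic 2500–1600; Cenozoic 66–0; Paleoarchean 3600–3200; Eoarchean 4031–3600 (Ma).
Larger Ma is earlier, so the oldest is Eoarchean and the youngest is Cenozoic; oldest to youngest: Eoarchean, Paleoarchean, Paleoproterozoic, Paleozoic, Cenozoic.
Oldest start 4031 minus youngest end 0 gives 4031 Myr overall.

Eoarchean → Paleoarchean → Paleoproterozoic → Paleozoic → Cenozoic; total span 4031 Myr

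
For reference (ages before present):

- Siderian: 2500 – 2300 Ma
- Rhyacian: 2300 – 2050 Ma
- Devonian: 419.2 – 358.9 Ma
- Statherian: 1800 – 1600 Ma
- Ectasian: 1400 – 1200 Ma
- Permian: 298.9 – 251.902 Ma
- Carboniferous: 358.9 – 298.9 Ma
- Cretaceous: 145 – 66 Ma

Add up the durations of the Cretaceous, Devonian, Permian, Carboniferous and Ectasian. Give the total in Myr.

Duration is start − end for each: (145 − 66) + (419.2 − 358.9) + (298.9 − 251.902) + (358.9 − 298.9) + (1400 − 1200).
That is 79 + 60.3 + 46.998 + 60 + 200, which totals 446.298 million years.

446.298 million years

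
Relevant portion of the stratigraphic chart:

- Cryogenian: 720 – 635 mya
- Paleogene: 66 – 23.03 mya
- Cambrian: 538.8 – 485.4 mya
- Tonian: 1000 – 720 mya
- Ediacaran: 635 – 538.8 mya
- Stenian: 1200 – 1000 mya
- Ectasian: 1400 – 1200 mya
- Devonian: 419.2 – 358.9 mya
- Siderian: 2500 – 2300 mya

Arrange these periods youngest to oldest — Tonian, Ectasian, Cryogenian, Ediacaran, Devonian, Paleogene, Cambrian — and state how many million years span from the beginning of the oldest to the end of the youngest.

Paleogene, Devonian, Cambrian, Ediacaran, Cryogenian, Tonian, Ectasian; total span 1376.97 Myr

From the excerpt: Tonian 1000–720; Ectasian 1400–1200; Cryogenian 720–635; Ediacaran 635–538.8; Devonian 419.2–358.9; Paleogene 66–23.03; Cambrian 538.8–485.4 (Ma).
Larger Ma is earlier, so the oldest is Ectasian and the youngest is Paleogene; youngest to oldest: Paleogene, Devonian, Cambrian, Ediacaran, Cryogenian, Tonian, Ectasian.
Oldest start 1400 minus youngest end 23.03 gives 1376.97 Myr overall.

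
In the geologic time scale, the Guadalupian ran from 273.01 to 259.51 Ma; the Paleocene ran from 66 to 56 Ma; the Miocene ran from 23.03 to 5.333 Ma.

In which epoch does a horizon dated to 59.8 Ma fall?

Paleocene

59.8 Ma lies between 66 and 56 Ma, so it falls in the Paleocene.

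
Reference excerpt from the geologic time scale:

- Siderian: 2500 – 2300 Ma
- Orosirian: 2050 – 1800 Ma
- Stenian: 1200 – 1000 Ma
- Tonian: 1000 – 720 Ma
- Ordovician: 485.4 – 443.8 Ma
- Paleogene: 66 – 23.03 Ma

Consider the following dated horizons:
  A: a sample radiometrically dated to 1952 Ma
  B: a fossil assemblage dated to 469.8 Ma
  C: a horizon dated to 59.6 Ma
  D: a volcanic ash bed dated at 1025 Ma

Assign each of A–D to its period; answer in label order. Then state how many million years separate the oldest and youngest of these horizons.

A — Orosirian; B — Ordovician; C — Paleogene; D — Stenian; span 1892.4 million years

Match each age against the start–end ranges in the excerpt: A = 1952 Ma → Orosirian (2050–1800); B = 469.8 Ma → Ordovician (485.4–443.8); C = 59.6 Ma → Paleogene (66–23.03); D = 1025 Ma → Stenian (1200–1000).
The largest age is 1952 Ma and the smallest is 59.6 Ma; their difference is 1892.4 Myr.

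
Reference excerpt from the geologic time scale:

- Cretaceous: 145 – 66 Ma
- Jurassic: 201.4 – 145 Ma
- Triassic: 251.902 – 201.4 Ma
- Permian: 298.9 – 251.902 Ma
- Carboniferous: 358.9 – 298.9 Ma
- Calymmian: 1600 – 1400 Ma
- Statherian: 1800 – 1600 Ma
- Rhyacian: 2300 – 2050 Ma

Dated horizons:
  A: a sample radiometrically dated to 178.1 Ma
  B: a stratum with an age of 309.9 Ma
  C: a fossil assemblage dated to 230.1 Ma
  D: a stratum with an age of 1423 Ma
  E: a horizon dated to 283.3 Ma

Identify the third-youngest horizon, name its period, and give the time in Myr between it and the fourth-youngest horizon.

Sorted youngest-first by Ma: A (178.1), C (230.1), E (283.3), B (309.9), D (1423).
The third youngest is E at 283.3 Ma, which lies in 298.9–251.902 Ma: the Permian.
The fourth youngest is B at 309.9 Ma; separation = |283.3 − 309.9| = 26.6 Myr.

E, in the Permian; 26.6 million years to B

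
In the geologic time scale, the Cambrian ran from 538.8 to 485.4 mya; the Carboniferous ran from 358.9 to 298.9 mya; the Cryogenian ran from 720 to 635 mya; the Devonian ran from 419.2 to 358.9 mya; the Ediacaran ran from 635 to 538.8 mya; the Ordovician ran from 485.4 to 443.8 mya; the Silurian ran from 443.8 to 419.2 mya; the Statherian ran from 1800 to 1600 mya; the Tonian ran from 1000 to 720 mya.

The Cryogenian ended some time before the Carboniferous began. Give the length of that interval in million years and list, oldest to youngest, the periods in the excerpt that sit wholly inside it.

The Cryogenian closes at 635 Ma and the Carboniferous opens at 358.9 Ma, so the interval is 635 − 358.9 = 276.1 Myr.
A period fits inside if it starts at or after 635 Ma and ends at or before 358.9 Ma; oldest first that gives Ediacaran, Cambrian, Ordovician, Silurian, Devonian.

276.1 million years; Ediacaran, Cambrian, Ordovician, Silurian, Devonian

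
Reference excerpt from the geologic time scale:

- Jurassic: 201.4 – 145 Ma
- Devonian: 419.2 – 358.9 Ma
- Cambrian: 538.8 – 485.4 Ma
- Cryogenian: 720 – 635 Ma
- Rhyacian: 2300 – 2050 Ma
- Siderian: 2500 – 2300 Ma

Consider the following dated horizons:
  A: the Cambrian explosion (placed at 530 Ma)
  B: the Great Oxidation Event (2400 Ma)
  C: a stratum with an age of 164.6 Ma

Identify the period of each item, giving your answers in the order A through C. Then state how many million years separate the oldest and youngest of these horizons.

A: 530 Ma lies in 538.8–485.4 Ma, so Cambrian.
B: 2400 Ma lies in 2500–2300 Ma, so Siderian.
C: 164.6 Ma lies in 201.4–145 Ma, so Jurassic.
Oldest = 2400 Ma, youngest = 164.6 Ma → span 2235.4 Myr.

A — Cambrian; B — Siderian; C — Jurassic; span 2235.4 million years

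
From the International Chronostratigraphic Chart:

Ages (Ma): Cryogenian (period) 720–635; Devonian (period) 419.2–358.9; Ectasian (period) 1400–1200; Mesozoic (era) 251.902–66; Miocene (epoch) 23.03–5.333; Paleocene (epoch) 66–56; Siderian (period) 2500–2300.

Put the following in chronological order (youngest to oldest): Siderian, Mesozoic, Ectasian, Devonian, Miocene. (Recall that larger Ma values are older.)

Sorting by start age (ascending Ma, since larger Ma = older): Miocene start 23.03, Mesozoic start 251.902, Devonian start 419.2, Ectasian start 1400, Siderian start 2500.

Miocene, then Mesozoic, then Devonian, then Ectasian, then Siderian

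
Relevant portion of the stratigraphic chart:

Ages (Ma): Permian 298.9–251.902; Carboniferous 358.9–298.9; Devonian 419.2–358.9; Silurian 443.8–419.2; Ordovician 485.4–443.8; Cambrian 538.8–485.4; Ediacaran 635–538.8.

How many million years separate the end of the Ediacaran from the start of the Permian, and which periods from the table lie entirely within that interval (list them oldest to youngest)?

The Ediacaran closes at 538.8 Ma and the Permian opens at 298.9 Ma, so the interval is 538.8 − 298.9 = 239.9 Myr.
A period fits inside if it starts at or after 538.8 Ma and ends at or before 298.9 Ma; oldest first that gives Cambrian, Ordovician, Silurian, Devonian, Carboniferous.

239.9 million years; Cambrian, Ordovician, Silurian, Devonian, Carboniferous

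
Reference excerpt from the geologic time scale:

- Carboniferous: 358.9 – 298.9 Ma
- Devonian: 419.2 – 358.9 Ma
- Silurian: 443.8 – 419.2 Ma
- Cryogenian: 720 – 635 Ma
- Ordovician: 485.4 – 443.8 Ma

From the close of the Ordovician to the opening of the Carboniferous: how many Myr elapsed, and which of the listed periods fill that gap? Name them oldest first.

End of Ordovician = 443.8 Ma; start of Carboniferous = 358.9 Ma.
Gap = 443.8 − 358.9 = 84.9 Myr.
Periods wholly inside 443.8–358.9 Ma: Silurian (443.8–419.2), Devonian (419.2–358.9).

84.9 million years; Silurian, Devonian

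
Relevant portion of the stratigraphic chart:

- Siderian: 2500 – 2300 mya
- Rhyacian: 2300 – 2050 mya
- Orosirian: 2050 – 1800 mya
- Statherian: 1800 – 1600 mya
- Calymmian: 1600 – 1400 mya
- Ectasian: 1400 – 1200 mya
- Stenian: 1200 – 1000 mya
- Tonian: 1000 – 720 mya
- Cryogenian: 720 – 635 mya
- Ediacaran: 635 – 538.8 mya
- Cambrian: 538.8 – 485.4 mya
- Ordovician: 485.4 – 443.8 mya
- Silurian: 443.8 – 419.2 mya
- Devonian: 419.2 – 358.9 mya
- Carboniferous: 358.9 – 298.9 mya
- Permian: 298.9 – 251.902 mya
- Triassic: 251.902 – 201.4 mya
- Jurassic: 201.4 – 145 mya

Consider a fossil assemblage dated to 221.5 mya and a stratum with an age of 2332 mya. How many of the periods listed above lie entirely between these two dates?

2332 Ma sits inside the Siderian (2500–2300) and 221.5 Ma inside the Triassic (251.902–201.4); neither of those is wholly between the two dates.
The listed periods lying completely between them are Rhyacian, Orosirian, Statherian, Calymmian, Ectasian, Stenian, Tonian, Cryogenian, Ediacaran, Cambrian, Ordovician, Silurian, Devonian, Carboniferous, Permian — 15 in all.

15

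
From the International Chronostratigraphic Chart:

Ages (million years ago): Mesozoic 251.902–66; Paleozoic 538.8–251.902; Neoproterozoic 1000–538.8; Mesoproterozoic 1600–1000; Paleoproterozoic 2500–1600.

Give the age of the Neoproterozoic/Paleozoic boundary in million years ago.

538.8 million years ago

The Neoproterozoic ends and the Paleozoic begins at 538.8 million years ago.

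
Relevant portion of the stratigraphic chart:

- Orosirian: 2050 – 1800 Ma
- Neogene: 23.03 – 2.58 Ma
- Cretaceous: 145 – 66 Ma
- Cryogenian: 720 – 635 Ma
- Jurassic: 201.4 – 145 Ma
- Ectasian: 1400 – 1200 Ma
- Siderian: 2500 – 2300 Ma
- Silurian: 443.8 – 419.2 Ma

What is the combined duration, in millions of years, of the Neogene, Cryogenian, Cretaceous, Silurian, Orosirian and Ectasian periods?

Each duration: Neogene = 20.45; Cryogenian = 85; Cretaceous = 79; Silurian = 24.6; Orosirian = 250; Ectasian = 200.
Sum: 20.45 + 85 + 79 + 24.6 + 250 + 200 = 659.05 Myr.

659.05 million years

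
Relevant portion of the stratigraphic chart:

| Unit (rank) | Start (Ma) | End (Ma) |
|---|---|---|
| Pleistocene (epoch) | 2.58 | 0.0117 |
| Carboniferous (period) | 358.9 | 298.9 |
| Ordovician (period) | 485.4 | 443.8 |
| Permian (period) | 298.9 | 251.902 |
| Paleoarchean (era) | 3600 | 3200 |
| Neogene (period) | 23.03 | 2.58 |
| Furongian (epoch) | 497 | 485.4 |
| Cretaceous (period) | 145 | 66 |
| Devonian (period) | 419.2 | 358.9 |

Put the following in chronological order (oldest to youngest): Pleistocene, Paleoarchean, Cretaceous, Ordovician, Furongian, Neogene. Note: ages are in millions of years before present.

Paleoarchean, then Furongian, then Ordovician, then Cretaceous, then Neogene, then Pleistocene

Sorting by start age (descending Ma, since larger Ma = older): Paleoarchean began 3600, Furongian began 497, Ordovician began 485.4, Cretaceous began 145, Neogene began 23.03, Pleistocene began 2.58.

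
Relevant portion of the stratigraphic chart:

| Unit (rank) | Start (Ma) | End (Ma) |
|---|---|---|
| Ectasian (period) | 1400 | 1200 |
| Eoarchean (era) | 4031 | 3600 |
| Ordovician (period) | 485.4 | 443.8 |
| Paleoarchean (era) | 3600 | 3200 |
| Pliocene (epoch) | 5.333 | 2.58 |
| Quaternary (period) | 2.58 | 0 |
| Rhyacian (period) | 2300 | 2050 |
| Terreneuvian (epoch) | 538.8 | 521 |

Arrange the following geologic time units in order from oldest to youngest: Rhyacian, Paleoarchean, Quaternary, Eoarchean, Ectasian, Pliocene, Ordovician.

The oldest of these is Eoarchean (starts 4031 Ma) and the youngest is Quaternary (ends 0 Ma).
In between, by decreasing start age: Paleoarchean (3600), Rhyacian (2300), Ectasian (1400), Ordovician (485.4), Pliocene (5.333).

Eoarchean, Paleoarchean, Rhyacian, Ectasian, Ordovician, Pliocene, Quaternary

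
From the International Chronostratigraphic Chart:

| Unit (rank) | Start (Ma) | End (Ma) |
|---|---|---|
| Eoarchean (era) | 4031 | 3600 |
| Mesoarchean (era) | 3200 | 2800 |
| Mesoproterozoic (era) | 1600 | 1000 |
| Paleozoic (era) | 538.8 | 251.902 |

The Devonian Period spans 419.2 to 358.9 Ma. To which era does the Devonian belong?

Paleozoic

The Devonian (419.2–358.9 Ma) lies entirely within 538.8–251.902 Ma, the Paleozoic Era.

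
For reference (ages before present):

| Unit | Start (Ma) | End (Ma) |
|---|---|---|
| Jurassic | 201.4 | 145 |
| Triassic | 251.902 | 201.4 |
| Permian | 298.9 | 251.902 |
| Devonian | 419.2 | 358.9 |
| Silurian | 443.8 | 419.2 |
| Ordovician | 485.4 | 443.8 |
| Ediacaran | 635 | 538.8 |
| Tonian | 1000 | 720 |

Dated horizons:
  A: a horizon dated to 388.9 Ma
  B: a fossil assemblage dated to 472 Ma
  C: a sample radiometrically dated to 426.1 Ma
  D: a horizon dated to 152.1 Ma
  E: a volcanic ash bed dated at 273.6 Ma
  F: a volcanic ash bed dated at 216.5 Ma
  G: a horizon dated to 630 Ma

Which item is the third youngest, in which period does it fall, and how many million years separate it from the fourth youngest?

E, in the Permian; 115.3 million years to A

Smaller Ma means younger, so youngest first: D 152.1 < F 216.5 < E 273.6 < A 388.9 < C 426.1 < B 472 < G 630.
Counting 3 along gives E (273.6 Ma); the excerpt puts that inside the Permian, 298.9–251.902 Ma.
Next in line is A (388.9 Ma), and 388.9 − 273.6 = 115.3 Myr.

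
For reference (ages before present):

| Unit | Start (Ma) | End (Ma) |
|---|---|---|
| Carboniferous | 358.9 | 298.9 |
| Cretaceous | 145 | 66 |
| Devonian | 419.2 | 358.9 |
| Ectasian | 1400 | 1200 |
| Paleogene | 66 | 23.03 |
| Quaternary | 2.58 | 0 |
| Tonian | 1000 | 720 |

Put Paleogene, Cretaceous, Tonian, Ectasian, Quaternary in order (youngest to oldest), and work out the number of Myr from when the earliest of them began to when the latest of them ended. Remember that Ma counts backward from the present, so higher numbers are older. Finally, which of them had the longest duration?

From the excerpt: Paleogene 66–23.03; Cretaceous 145–66; Tonian 1000–720; Ectasian 1400–1200; Quaternary 2.58–0 (Ma).
Larger Ma is earlier, so the oldest is Ectasian and the youngest is Quaternary; youngest to oldest: Quaternary, Paleogene, Cretaceous, Tonian, Ectasian.
Oldest start 1400 minus youngest end 0 gives 1400 Myr overall.
Individual lengths (start − end): Cretaceous 79; Quaternary 2.58; Paleogene 42.97; Ectasian 200; Tonian 280. The largest is Tonian at 280 Myr.

Quaternary → Paleogene → Cretaceous → Tonian → Ectasian; total span 1400 Myr; longest is Tonian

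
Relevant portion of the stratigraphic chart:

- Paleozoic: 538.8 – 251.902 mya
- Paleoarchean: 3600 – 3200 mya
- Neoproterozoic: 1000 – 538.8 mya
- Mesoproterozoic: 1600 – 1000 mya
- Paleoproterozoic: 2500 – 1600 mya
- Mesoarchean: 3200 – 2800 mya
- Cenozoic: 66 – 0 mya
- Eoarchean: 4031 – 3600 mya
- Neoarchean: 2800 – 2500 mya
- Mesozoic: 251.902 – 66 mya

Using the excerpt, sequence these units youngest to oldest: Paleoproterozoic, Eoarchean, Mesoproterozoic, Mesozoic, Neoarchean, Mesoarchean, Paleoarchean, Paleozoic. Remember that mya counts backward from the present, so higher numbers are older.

Mesozoic → Paleozoic → Mesoproterozoic → Paleoproterozoic → Neoarchean → Mesoarchean → Paleoarchean → Eoarchean

Sorting by start age (ascending Ma, since larger Ma = older): Mesozoic began 251.902, Paleozoic began 538.8, Mesoproterozoic began 1600, Paleoproterozoic began 2500, Neoarchean began 2800, Mesoarchean began 3200, Paleoarchean began 3600, Eoarchean began 4031.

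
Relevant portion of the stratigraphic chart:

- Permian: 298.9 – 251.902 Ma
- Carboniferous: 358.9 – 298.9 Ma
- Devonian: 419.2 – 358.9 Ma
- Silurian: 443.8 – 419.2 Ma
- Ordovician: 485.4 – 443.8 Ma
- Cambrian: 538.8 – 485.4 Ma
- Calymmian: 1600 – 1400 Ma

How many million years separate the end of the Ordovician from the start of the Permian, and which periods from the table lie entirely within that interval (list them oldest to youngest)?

144.9 million years; Silurian, Devonian, Carboniferous

The Ordovician closes at 443.8 Ma and the Permian opens at 298.9 Ma, so the interval is 443.8 − 298.9 = 144.9 Myr.
A period fits inside if it starts at or after 443.8 Ma and ends at or before 298.9 Ma; oldest first that gives Silurian, Devonian, Carboniferous.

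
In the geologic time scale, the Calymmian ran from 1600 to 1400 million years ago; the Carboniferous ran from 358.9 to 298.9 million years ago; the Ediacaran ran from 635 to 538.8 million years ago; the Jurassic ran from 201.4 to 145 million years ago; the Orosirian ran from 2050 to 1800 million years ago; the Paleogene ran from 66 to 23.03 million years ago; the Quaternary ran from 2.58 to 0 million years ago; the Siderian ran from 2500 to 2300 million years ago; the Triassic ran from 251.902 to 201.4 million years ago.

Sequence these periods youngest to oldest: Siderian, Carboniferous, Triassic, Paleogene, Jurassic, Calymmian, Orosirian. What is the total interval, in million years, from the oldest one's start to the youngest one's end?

Paleogene, Jurassic, Triassic, Carboniferous, Calymmian, Orosirian, Siderian; total span 2476.97 Myr

Start ages (Ma): Siderian 2500, Orosirian 2050, Calymmian 1600, Carboniferous 358.9, Triassic 251.902, Jurassic 201.4, Paleogene 66.
Ordered youngest to oldest: Paleogene, Jurassic, Triassic, Carboniferous, Calymmian, Orosirian, Siderian.
Span = 2500 − 23.03 = 2476.97 Myr.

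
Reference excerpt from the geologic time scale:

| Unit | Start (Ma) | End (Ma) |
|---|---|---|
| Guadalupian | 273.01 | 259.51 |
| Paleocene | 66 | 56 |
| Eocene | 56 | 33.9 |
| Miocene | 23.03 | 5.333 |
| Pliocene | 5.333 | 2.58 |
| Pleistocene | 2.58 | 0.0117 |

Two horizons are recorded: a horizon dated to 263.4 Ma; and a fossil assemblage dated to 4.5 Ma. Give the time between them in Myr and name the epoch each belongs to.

Elapsed time: 263.4 − 4.5 = 258.9 Myr.
263.4 Ma lies within 273.01–259.51 Ma: Guadalupian.
4.5 Ma lies within 5.333–2.58 Ma: Pliocene.

258.9 million years apart; the first in the Guadalupian, the second in the Pliocene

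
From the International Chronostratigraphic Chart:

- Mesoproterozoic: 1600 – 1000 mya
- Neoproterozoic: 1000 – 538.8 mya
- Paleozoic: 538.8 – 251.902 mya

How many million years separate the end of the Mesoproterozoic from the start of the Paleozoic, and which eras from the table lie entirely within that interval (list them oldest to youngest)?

461.2 million years; Neoproterozoic

The Mesoproterozoic closes at 1000 Ma and the Paleozoic opens at 538.8 Ma, so the interval is 1000 − 538.8 = 461.2 Myr.
An era fits inside if it starts at or after 1000 Ma and ends at or before 538.8 Ma; oldest first that gives Neoproterozoic.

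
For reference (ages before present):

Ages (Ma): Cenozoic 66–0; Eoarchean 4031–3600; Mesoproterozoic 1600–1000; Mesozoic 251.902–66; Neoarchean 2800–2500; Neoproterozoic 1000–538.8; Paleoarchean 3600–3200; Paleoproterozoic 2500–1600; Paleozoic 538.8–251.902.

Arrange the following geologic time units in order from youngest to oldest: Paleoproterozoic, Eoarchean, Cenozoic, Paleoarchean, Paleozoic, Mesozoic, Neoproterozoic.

Cenozoic, Mesozoic, Paleozoic, Neoproterozoic, Paleoproterozoic, Paleoarchean, Eoarchean

The oldest of these is Eoarchean (starts 4031 Ma) and the youngest is Cenozoic (ends 0 Ma).
In between, by decreasing start age: Paleoarchean (3600), Paleoproterozoic (2500), Neoproterozoic (1000), Paleozoic (538.8), Mesozoic (251.902).
Listing youngest first means reversing that sequence.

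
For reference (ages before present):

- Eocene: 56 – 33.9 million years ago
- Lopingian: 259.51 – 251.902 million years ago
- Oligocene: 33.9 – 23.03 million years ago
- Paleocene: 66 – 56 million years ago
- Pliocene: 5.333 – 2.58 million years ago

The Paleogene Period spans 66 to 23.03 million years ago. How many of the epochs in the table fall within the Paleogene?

Epochs inside 66–23.03 Ma: Paleocene, Eocene, Oligocene — 3 in total.

3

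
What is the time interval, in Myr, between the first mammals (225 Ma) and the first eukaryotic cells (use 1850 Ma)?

1850 − 225 = 1625 million years.

1625 million years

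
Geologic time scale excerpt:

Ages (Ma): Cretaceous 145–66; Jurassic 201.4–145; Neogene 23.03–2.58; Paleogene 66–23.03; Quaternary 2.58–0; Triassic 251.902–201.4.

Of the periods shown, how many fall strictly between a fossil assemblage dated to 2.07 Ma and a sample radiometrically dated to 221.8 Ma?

221.8 Ma sits inside the Triassic (251.902–201.4) and 2.07 Ma inside the Quaternary (2.58–0); neither of those is wholly between the two dates.
The listed periods lying completely between them are Jurassic, Cretaceous, Paleogene, Neogene — 4 in all.

4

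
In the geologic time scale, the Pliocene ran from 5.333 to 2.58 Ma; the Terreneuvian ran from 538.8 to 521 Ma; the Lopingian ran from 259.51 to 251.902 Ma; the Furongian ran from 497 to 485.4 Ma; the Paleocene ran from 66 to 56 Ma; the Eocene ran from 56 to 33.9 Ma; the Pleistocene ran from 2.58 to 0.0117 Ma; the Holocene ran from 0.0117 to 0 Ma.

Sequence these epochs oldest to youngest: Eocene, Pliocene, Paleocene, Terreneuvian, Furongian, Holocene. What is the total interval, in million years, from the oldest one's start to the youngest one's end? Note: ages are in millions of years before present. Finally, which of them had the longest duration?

Terreneuvian, Furongian, Paleocene, Eocene, Pliocene, Holocene; total span 538.8 Myr; longest is Eocene

Start ages (Ma): Terreneuvian 538.8, Furongian 497, Paleocene 66, Eocene 56, Pliocene 5.333, Holocene 0.0117.
Ordered oldest to youngest: Terreneuvian, Furongian, Paleocene, Eocene, Pliocene, Holocene.
Span = 538.8 − 0 = 538.8 Myr.
Durations: Eocene 22.1, Pliocene 2.753, Holocene 0.0117, Paleocene 10, Furongian 11.6, Terreneuvian 17.8 → longest is Eocene (22.1 Myr).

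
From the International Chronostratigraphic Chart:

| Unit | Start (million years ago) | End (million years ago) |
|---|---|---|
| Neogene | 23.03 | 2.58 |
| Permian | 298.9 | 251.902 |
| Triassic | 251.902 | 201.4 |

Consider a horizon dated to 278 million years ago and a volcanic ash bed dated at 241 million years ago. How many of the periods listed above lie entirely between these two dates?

0

The older date is 278 Ma and the younger is 241 Ma.
No period both begins after 278 Ma and ends before 241 Ma, so the count is 0.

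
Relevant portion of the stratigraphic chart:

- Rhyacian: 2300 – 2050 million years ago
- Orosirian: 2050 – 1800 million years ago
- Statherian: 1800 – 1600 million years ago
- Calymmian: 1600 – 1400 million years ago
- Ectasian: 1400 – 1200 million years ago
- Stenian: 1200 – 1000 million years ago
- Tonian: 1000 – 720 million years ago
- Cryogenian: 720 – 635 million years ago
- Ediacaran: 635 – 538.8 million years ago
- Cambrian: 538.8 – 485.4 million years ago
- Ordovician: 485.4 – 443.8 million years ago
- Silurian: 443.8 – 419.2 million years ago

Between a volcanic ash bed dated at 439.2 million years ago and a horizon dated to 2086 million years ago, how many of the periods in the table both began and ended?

The older date is 2086 Ma and the younger is 439.2 Ma.
Periods with start < 2086 and end > 439.2 Ma: Orosirian (2050–1800), Statherian (1800–1600), Calymmian (1600–1400), Ectasian (1400–1200), Stenian (1200–1000), Tonian (1000–720), Cryogenian (720–635), Ediacaran (635–538.8), Cambrian (538.8–485.4), Ordovician (485.4–443.8).
That is 10 complete periods.

10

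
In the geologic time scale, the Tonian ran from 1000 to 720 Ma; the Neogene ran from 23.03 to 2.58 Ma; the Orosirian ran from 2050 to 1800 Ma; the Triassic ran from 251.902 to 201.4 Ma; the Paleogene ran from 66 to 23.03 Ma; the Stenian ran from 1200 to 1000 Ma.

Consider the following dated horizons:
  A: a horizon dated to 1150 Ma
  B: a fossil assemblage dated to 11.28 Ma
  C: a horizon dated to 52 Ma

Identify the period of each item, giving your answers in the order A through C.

A: 1150 Ma lies in 1200–1000 Ma, so Stenian.
B: 11.28 Ma lies in 23.03–2.58 Ma, so Neogene.
C: 52 Ma lies in 66–23.03 Ma, so Paleogene.

A — Stenian; B — Neogene; C — Paleogene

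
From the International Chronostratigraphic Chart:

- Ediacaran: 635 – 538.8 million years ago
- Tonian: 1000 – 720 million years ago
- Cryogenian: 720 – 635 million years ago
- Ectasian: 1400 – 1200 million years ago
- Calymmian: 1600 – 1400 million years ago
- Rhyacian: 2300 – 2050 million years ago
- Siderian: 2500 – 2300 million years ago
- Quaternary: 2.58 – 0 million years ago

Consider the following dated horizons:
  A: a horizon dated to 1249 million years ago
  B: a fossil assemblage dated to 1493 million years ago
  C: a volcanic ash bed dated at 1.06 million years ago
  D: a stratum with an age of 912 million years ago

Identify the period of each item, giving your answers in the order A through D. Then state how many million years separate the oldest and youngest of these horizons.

A — Ectasian; B — Calymmian; C — Quaternary; D — Tonian; span 1491.94 million years

A: 1249 Ma lies in 1400–1200 Ma, so Ectasian.
B: 1493 Ma lies in 1600–1400 Ma, so Calymmian.
C: 1.06 Ma lies in 2.58–0 Ma, so Quaternary.
D: 912 Ma lies in 1000–720 Ma, so Tonian.
Oldest = 1493 Ma, youngest = 1.06 Ma → span 1491.94 Myr.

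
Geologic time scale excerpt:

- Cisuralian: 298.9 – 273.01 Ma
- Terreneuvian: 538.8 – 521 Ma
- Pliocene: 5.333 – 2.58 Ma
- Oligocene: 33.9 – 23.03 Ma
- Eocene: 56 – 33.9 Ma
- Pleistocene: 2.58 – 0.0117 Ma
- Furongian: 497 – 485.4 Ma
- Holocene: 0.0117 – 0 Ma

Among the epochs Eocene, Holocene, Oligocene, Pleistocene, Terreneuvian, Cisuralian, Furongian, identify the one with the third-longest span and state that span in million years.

Durations: Eocene 22.1; Holocene 0.0117; Oligocene 10.87; Pleistocene 2.5683; Terreneuvian 17.8; Cisuralian 25.89; Furongian 11.6 Myr.
Sorted longest-first: Cisuralian (25.89), Eocene (22.1), Terreneuvian (17.8), Furongian (11.6), Oligocene (10.87), Pleistocene (2.5683), Holocene (0.0117).
The third longest is Terreneuvian at 17.8 Myr.

Terreneuvian, 17.8 million years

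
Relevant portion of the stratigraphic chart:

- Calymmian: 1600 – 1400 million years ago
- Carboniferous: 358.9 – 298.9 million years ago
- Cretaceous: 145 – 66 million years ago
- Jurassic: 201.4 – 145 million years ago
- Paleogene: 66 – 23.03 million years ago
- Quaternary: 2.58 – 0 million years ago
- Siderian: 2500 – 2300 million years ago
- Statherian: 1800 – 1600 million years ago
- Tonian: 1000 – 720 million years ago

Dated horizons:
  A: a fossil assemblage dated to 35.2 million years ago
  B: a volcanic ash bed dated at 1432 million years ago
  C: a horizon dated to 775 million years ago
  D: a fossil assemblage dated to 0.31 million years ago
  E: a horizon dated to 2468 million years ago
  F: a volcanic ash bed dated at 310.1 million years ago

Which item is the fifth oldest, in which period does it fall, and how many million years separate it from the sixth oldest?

Larger Ma means older, so oldest first: E 2468 > B 1432 > C 775 > F 310.1 > A 35.2 > D 0.31.
Counting 5 along gives A (35.2 Ma); the excerpt puts that inside the Paleogene, 66–23.03 Ma.
Next in line is D (0.31 Ma), and 35.2 − 0.31 = 34.89 Myr.

A, in the Paleogene; 34.89 million years to D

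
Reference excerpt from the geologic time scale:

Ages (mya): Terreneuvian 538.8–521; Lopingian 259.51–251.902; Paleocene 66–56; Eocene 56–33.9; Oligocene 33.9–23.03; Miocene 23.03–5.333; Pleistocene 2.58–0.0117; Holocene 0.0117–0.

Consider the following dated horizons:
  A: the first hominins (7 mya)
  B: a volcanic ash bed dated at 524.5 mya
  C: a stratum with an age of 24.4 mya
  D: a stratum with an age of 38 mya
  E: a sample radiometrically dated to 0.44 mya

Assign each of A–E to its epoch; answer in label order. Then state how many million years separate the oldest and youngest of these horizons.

Match each age against the start–end ranges in the excerpt: A = 7 Ma → Miocene (23.03–5.333); B = 524.5 Ma → Terreneuvian (538.8–521); C = 24.4 Ma → Oligocene (33.9–23.03); D = 38 Ma → Eocene (56–33.9); E = 0.44 Ma → Pleistocene (2.58–0.0117).
The largest age is 524.5 Ma and the smallest is 0.44 Ma; their difference is 524.06 Myr.

A — Miocene; B — Terreneuvian; C — Oligocene; D — Eocene; E — Pleistocene; span 524.06 million years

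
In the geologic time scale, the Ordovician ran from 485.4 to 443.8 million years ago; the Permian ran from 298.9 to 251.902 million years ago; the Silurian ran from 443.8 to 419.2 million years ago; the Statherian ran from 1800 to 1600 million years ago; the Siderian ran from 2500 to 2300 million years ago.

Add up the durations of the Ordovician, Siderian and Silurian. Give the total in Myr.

Duration is start − end for each: (485.4 − 443.8) + (2500 − 2300) + (443.8 − 419.2).
That is 41.6 + 200 + 24.6, which totals 266.2 million years.

266.2 million years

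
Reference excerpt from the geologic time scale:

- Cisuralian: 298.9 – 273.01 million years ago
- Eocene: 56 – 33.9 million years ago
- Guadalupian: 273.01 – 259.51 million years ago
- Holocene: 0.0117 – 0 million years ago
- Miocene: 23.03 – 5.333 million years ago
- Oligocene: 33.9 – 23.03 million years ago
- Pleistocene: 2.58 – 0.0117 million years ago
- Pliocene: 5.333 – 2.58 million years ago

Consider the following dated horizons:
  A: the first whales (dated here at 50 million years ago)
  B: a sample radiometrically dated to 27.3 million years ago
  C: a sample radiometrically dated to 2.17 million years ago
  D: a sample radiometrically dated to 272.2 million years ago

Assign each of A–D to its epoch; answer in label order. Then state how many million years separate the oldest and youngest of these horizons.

A — Eocene; B — Oligocene; C — Pleistocene; D — Guadalupian; span 270.03 million years

A: 50 Ma lies in 56–33.9 Ma, so Eocene.
B: 27.3 Ma lies in 33.9–23.03 Ma, so Oligocene.
C: 2.17 Ma lies in 2.58–0.0117 Ma, so Pleistocene.
D: 272.2 Ma lies in 273.01–259.51 Ma, so Guadalupian.
Oldest = 272.2 Ma, youngest = 2.17 Ma → span 270.03 Myr.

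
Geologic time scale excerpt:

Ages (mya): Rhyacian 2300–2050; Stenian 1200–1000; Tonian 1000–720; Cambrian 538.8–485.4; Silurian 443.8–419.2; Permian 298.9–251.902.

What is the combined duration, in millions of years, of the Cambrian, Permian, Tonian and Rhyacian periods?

Each duration: Cambrian = 53.4; Permian = 46.998; Tonian = 280; Rhyacian = 250.
Sum: 53.4 + 46.998 + 280 + 250 = 630.398 Myr.

630.398 million years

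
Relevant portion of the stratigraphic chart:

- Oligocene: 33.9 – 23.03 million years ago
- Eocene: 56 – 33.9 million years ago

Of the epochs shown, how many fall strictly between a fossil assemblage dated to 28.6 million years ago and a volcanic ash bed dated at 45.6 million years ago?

0

Checking each listed span, none has both start < 45.6 Ma and end > 28.6 Ma — every epoch straddles one of the two dates or lies outside them — so the count is 0.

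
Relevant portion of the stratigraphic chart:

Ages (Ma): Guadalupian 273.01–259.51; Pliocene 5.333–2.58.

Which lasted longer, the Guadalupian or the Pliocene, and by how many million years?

Guadalupian: 273.01 − 259.51 = 13.5 Myr.
Pliocene: 5.333 − 2.58 = 2.753 Myr.
Difference: 13.5 − 2.753 = 10.747 Myr, so the Guadalupian was longer.

Guadalupian, by 10.747 million years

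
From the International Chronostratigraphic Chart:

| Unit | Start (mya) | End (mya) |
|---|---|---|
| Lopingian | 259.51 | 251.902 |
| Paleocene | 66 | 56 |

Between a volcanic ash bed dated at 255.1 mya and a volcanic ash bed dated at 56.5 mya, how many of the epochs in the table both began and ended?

Checking each listed span, none has both start < 255.1 Ma and end > 56.5 Ma — every epoch straddles one of the two dates or lies outside them — so the count is 0.

0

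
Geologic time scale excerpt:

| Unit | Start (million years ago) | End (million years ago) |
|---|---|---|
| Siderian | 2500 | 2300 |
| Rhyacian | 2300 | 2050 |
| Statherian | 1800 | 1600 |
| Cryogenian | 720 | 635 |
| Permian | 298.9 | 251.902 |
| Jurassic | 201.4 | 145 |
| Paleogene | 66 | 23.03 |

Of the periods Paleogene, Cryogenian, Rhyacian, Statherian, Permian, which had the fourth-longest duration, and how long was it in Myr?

Durations: Paleogene 42.97; Cryogenian 85; Rhyacian 250; Statherian 200; Permian 46.998 Myr.
Sorted longest-first: Rhyacian (250), Statherian (200), Cryogenian (85), Permian (46.998), Paleogene (42.97).
The fourth longest is Permian at 46.998 Myr.

Permian, 46.998 million years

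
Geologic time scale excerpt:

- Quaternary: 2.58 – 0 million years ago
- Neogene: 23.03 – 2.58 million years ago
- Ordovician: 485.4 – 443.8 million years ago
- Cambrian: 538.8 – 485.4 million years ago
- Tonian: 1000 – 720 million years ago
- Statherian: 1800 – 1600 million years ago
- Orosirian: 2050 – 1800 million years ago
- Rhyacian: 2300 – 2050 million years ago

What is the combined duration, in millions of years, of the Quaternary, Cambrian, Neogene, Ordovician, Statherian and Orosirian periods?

568.03 million years

Duration is start − end for each: (2.58 − 0) + (538.8 − 485.4) + (23.03 − 2.58) + (485.4 − 443.8) + (1800 − 1600) + (2050 − 1800).
That is 2.58 + 53.4 + 20.45 + 41.6 + 200 + 250, which totals 568.03 million years.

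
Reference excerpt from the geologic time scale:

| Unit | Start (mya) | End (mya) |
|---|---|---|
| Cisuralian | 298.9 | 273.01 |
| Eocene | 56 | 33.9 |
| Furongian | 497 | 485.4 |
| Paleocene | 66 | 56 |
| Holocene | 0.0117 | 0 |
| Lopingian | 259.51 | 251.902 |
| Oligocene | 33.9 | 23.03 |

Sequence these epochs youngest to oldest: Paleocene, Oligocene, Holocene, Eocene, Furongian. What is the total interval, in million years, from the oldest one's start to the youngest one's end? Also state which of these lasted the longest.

Holocene → Oligocene → Eocene → Paleocene → Furongian; total span 497 Myr; longest is Eocene

Start ages (Ma): Furongian 497, Paleocene 66, Eocene 56, Oligocene 33.9, Holocene 0.0117.
Ordered youngest to oldest: Holocene, Oligocene, Eocene, Paleocene, Furongian.
Span = 497 − 0 = 497 Myr.
Durations: Holocene 0.0117, Furongian 11.6, Oligocene 10.87, Paleocene 10, Eocene 22.1 → longest is Eocene (22.1 Myr).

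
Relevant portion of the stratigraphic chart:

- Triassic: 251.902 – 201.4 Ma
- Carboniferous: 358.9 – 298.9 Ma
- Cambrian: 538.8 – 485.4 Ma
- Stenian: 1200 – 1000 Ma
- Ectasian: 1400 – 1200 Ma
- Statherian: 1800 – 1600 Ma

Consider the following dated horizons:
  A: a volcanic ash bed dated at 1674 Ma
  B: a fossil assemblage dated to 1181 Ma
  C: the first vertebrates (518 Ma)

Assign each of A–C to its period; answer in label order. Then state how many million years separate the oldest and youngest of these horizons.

Match each age against the start–end ranges in the excerpt: A = 1674 Ma → Statherian (1800–1600); B = 1181 Ma → Stenian (1200–1000); C = 518 Ma → Cambrian (538.8–485.4).
The largest age is 1674 Ma and the smallest is 518 Ma; their difference is 1156 Myr.

A — Statherian; B — Stenian; C — Cambrian; span 1156 million years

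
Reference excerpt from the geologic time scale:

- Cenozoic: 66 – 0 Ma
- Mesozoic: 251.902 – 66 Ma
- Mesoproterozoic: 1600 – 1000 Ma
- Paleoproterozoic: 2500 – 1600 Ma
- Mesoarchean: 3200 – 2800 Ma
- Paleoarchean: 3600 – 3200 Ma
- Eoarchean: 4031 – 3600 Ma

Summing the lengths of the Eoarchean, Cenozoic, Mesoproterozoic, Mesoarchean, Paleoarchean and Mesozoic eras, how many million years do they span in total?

2082.902 million years

Duration is start − end for each: (4031 − 3600) + (66 − 0) + (1600 − 1000) + (3200 − 2800) + (3600 − 3200) + (251.902 − 66).
That is 431 + 66 + 600 + 400 + 400 + 185.902, which totals 2082.902 million years.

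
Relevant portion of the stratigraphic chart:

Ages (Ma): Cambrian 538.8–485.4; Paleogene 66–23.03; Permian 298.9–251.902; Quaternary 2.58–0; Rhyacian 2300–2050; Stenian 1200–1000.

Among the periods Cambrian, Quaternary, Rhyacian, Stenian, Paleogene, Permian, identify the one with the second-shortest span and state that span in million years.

Paleogene, 42.97 million years

Start − end for each: Cambrian 538.8 − 485.4 = 53.4; Quaternary 2.58 − 0 = 2.58; Rhyacian 2300 − 2050 = 250; Stenian 1200 − 1000 = 200; Paleogene 66 − 23.03 = 42.97; Permian 298.9 − 251.902 = 46.998.
Ranking these from shortest: Quaternary < Paleogene < Permian < Cambrian < Stenian < Rhyacian.
Position 2 in that ranking is Paleogene, which lasted 42.97 Myr.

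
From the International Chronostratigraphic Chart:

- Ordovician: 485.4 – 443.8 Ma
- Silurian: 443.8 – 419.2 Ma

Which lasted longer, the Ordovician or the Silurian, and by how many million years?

Ordovician: 485.4 − 443.8 = 41.6 Myr.
Silurian: 443.8 − 419.2 = 24.6 Myr.
Difference: 41.6 − 24.6 = 17 Myr, so the Ordovician was longer.

Ordovician, by 17 million years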